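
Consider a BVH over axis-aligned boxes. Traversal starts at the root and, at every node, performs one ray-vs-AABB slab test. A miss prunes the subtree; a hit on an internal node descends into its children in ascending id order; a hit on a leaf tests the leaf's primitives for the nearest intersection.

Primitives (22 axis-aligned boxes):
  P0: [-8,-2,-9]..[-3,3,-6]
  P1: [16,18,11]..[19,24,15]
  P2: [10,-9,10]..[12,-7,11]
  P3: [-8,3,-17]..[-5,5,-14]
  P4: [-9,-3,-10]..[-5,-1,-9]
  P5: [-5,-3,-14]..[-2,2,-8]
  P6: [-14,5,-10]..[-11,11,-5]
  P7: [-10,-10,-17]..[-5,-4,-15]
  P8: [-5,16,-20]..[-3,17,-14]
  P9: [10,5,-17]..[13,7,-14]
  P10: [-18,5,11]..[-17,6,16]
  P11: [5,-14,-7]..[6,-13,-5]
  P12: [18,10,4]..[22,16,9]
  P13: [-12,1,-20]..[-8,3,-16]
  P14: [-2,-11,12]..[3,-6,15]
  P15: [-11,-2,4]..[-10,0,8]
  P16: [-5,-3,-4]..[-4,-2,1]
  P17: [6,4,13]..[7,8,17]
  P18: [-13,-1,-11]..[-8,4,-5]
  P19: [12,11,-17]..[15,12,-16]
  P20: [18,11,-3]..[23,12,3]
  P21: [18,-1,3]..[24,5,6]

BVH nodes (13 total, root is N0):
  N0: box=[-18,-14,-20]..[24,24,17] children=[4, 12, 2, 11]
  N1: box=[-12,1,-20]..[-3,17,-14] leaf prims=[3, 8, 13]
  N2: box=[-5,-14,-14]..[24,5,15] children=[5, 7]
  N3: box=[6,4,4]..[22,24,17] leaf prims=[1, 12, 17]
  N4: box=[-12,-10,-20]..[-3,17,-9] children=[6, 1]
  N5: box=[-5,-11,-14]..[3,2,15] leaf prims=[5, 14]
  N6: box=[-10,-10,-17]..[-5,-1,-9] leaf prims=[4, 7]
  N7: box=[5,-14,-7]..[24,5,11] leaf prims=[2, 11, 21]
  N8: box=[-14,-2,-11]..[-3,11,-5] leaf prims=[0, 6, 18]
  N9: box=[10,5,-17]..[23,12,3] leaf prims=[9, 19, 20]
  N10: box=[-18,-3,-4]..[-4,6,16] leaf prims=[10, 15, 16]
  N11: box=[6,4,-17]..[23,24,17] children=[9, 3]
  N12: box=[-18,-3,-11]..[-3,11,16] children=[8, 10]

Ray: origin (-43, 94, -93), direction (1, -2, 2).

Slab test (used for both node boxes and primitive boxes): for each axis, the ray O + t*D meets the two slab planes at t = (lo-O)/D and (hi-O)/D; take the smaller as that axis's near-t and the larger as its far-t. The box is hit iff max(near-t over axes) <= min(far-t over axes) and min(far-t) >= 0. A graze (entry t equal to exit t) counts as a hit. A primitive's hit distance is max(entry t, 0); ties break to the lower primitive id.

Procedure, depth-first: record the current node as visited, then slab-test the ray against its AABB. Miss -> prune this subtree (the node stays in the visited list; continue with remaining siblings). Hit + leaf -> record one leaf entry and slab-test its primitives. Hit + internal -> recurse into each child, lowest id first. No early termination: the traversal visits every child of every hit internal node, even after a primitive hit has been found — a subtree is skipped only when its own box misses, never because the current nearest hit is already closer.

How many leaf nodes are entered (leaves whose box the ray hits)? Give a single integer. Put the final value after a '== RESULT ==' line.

Trace the traversal:
N0 x:[25,67] y:[35,54] z:[73/2,55] -> hit [73/2,54], descend [2, 4, 11, 12]
  N2 x:[38,67] y:[89/2,54] z:[79/2,54] -> hit [89/2,54], descend [5, 7]
    N5 x:[38,46] y:[46,105/2] z:[79/2,54] -> hit [46,46] leaf, test {P5(miss), P14(miss)}
    N7 x:[48,67] y:[89/2,54] z:[43,52] -> hit [48,52] leaf, test {P2(miss), P11(miss), P21(miss)}
  N4 x:[31,40] y:[77/2,52] z:[73/2,42] -> hit [77/2,40], descend [1, 6]
    N1 x:[31,40] y:[77/2,93/2] z:[73/2,79/2] -> hit [77/2,79/2] leaf, test {P3(miss), P8@t=77/2, P13(miss)}
    N6 x:[33,38] y:[95/2,52] z:[38,42] -> miss, prune
  N11 x:[49,66] y:[35,45] z:[38,55] -> miss, prune
  N12 x:[25,40] y:[83/2,97/2] z:[41,109/2] -> miss, prune

9 AABB tests over nodes [0, 2, 5, 7, 4, 1, 6, 11, 12]; 3 leaves entered; closest P8.

== RESULT ==
3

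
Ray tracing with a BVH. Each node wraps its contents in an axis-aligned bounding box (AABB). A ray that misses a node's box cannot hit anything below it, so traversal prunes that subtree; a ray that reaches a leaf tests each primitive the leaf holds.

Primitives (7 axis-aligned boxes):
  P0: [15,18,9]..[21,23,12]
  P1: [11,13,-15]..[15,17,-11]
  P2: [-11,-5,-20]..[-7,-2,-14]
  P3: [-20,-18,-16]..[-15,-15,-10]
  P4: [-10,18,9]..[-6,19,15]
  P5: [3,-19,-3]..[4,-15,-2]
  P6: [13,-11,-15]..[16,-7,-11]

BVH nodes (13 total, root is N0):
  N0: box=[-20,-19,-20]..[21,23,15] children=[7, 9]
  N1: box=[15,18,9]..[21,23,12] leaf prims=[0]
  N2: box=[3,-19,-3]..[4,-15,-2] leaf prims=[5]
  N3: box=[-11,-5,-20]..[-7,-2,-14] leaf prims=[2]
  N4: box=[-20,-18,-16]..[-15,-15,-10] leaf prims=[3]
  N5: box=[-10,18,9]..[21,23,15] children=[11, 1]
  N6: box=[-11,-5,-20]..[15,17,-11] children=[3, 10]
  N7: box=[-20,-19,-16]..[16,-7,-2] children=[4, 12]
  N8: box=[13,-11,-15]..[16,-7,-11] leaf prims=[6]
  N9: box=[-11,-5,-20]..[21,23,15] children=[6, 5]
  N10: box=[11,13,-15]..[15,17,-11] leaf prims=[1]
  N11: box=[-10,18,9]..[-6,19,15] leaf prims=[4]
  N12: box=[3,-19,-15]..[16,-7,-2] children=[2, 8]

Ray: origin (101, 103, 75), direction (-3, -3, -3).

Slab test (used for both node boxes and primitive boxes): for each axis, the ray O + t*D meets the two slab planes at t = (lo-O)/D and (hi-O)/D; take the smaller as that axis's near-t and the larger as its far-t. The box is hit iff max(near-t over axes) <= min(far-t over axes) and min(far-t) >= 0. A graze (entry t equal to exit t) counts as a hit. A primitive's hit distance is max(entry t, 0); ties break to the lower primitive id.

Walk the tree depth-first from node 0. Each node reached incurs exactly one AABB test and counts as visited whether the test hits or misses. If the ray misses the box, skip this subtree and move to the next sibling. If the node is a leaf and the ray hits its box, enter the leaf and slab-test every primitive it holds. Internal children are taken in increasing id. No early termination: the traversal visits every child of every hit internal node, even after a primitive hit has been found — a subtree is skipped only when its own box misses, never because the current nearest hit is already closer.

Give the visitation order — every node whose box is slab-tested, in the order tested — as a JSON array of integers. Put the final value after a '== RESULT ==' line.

Traverse from the root:
N0 x:[80/3,121/3] y:[80/3,122/3] z:[20,95/3] -> hit [80/3,95/3], descend [7, 9]
  N7 x:[85/3,121/3] y:[110/3,122/3] z:[77/3,91/3] -> miss, prune
  N9 x:[80/3,112/3] y:[80/3,36] z:[20,95/3] -> hit [80/3,95/3], descend [5, 6]
    N5 x:[80/3,37] y:[80/3,85/3] z:[20,22] -> miss, prune
    N6 x:[86/3,112/3] y:[86/3,36] z:[86/3,95/3] -> hit [86/3,95/3], descend [3, 10]
      N3 x:[36,112/3] y:[35,36] z:[89/3,95/3] -> miss, prune
      N10 x:[86/3,30] y:[86/3,30] z:[86/3,30] -> hit [86/3,30] leaf, test {P1@t=86/3}

7 AABB tests over nodes [0, 7, 9, 5, 6, 3, 10]; 1 leaf entered; closest P1.

== RESULT ==
[0, 7, 9, 5, 6, 3, 10]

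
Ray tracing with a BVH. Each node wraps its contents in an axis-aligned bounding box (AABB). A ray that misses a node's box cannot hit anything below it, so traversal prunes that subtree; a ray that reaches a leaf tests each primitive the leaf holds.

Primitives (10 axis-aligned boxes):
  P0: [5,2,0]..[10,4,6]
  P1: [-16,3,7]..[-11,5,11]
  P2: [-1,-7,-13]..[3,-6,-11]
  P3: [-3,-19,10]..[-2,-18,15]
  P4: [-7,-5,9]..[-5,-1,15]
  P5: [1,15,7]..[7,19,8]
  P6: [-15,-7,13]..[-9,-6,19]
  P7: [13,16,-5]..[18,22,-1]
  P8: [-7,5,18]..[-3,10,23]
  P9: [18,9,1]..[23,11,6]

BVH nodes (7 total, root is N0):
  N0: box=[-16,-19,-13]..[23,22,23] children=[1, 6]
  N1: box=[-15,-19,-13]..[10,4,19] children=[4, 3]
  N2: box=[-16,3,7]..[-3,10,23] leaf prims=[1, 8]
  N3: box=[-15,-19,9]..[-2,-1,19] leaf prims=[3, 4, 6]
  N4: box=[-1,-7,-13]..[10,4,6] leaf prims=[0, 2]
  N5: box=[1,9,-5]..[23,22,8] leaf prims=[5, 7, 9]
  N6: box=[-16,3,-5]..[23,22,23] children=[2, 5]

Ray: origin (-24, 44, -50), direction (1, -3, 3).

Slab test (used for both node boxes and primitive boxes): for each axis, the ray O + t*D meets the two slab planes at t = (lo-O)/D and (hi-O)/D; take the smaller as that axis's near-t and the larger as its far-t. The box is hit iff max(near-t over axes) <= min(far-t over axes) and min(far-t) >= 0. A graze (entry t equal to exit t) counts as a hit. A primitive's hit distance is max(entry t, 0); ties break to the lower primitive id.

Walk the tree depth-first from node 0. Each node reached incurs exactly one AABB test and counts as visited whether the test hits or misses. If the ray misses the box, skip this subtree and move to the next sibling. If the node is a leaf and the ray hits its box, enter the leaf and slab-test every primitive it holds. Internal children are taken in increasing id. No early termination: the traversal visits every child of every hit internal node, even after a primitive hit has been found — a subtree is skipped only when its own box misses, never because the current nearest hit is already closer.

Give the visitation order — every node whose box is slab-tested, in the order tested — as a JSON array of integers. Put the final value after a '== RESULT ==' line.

Walk:
N0 x:[8,47] y:[22/3,21] z:[37/3,73/3] -> hit [37/3,21], descend [1, 6]
  N1 x:[9,34] y:[40/3,21] z:[37/3,23] -> hit [40/3,21], descend [3, 4]
    N3 x:[9,22] y:[15,21] z:[59/3,23] -> hit [59/3,21] leaf, test {P3@t=21, P4(miss), P6(miss)}
    N4 x:[23,34] y:[40/3,17] z:[37/3,56/3] -> miss, prune
  N6 x:[8,47] y:[22/3,41/3] z:[15,73/3] -> miss, prune

Summary -> nodes [0, 1, 3, 4, 6]; box-tests=5; leaf-entries=1; first=P3

== RESULT ==
[0, 1, 3, 4, 6]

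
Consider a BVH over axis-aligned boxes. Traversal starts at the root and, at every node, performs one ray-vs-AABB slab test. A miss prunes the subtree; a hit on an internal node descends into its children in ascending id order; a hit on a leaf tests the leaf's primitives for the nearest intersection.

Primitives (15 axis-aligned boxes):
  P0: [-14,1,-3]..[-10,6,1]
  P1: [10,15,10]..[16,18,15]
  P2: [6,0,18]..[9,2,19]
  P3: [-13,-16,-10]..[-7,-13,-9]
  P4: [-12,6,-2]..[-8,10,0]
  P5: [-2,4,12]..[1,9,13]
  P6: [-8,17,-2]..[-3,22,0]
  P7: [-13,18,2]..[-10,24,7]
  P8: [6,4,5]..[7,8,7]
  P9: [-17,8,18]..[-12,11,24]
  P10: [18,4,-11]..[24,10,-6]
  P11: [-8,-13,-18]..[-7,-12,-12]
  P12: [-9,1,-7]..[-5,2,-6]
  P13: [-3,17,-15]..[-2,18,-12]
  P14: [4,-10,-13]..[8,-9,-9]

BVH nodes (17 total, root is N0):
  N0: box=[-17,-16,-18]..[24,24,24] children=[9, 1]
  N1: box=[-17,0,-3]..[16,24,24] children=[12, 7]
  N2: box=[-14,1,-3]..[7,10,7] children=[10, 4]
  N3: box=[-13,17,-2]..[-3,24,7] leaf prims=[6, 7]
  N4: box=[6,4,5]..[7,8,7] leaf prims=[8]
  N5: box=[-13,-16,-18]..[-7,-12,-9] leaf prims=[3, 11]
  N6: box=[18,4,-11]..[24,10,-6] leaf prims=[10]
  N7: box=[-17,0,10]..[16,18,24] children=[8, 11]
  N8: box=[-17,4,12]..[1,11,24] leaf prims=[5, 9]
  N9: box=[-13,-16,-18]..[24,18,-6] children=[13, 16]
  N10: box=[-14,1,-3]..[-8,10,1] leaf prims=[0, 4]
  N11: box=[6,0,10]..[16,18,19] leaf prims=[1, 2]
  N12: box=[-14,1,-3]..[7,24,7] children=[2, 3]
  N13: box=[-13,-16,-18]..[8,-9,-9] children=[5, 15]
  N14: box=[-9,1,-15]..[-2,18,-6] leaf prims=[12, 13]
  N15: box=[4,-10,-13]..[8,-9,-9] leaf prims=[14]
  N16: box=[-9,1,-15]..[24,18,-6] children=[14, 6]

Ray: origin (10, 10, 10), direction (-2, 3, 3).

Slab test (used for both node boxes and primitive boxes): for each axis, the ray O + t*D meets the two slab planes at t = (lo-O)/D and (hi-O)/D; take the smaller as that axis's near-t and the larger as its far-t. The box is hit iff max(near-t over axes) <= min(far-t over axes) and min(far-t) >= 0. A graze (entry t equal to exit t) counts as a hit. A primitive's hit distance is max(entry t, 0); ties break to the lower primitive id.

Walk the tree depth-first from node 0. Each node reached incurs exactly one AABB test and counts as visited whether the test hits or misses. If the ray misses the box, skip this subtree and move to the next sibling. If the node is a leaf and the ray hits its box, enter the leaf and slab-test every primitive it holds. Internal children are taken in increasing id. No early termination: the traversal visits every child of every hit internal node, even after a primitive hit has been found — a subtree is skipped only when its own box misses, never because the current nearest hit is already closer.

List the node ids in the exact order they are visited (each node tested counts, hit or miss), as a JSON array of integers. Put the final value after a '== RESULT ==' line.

Traverse from the root:
N0 x:[-7,27/2] y:[-26/3,14/3] z:[-28/3,14/3] -> hit [-7,14/3], descend [1, 9]
  N1 x:[-3,27/2] y:[-10/3,14/3] z:[-13/3,14/3] -> hit [-3,14/3], descend [7, 12]
    N7 x:[-3,27/2] y:[-10/3,8/3] z:[0,14/3] -> hit [0,8/3], descend [8, 11]
      N8 x:[9/2,27/2] y:[-2,1/3] z:[2/3,14/3] -> miss, prune
      N11 x:[-3,2] y:[-10/3,8/3] z:[0,3] -> hit [0,2] leaf, test {P1(miss), P2(miss)}
    N12 x:[3/2,12] y:[-3,14/3] z:[-13/3,-1] -> miss, prune
  N9 x:[-7,23/2] y:[-26/3,8/3] z:[-28/3,-16/3] -> miss, prune

Visited [0, 1, 7, 8, 11, 12, 9]. Tests: 7 box, 1 leaf. Nearest: miss.

== RESULT ==
[0, 1, 7, 8, 11, 12, 9]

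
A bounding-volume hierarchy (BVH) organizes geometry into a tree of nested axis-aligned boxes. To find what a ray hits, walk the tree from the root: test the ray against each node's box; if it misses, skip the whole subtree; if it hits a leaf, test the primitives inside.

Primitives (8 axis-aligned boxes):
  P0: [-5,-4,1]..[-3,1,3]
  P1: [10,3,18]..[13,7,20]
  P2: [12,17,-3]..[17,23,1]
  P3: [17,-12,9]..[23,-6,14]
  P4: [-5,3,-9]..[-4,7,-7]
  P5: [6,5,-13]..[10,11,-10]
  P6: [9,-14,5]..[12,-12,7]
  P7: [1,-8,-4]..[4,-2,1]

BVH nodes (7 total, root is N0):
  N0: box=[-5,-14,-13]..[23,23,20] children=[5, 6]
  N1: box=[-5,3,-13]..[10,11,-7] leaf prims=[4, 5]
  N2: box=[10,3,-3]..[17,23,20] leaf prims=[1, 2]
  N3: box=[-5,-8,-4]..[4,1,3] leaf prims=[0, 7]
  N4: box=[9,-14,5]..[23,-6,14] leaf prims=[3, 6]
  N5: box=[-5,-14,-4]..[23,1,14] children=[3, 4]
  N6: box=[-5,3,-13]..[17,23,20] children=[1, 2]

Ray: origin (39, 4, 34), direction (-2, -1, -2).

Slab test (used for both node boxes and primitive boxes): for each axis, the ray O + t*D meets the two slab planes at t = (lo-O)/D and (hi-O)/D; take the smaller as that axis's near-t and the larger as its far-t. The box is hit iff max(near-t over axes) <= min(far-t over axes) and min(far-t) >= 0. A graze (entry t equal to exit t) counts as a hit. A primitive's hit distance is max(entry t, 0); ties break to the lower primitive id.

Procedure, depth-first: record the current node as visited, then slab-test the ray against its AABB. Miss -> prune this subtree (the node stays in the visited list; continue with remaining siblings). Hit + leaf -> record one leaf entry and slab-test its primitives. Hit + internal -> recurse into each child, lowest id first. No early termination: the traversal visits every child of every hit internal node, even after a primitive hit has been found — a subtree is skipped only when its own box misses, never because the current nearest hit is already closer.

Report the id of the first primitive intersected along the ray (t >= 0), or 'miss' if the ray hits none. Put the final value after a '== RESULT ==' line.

Walk:
N0 x:[8,22] y:[-19,18] z:[7,47/2] -> hit [8,18], descend [5, 6]
  N5 x:[8,22] y:[3,18] z:[10,19] -> hit [10,18], descend [3, 4]
    N3 x:[35/2,22] y:[3,12] z:[31/2,19] -> miss, prune
    N4 x:[8,15] y:[10,18] z:[10,29/2] -> hit [10,29/2] leaf, test {P3@t=10, P6(miss)}
  N6 x:[11,22] y:[-19,1] z:[7,47/2] -> miss, prune

5 AABB tests over nodes [0, 5, 3, 4, 6]; 1 leaf entered; closest P3.

== RESULT ==
3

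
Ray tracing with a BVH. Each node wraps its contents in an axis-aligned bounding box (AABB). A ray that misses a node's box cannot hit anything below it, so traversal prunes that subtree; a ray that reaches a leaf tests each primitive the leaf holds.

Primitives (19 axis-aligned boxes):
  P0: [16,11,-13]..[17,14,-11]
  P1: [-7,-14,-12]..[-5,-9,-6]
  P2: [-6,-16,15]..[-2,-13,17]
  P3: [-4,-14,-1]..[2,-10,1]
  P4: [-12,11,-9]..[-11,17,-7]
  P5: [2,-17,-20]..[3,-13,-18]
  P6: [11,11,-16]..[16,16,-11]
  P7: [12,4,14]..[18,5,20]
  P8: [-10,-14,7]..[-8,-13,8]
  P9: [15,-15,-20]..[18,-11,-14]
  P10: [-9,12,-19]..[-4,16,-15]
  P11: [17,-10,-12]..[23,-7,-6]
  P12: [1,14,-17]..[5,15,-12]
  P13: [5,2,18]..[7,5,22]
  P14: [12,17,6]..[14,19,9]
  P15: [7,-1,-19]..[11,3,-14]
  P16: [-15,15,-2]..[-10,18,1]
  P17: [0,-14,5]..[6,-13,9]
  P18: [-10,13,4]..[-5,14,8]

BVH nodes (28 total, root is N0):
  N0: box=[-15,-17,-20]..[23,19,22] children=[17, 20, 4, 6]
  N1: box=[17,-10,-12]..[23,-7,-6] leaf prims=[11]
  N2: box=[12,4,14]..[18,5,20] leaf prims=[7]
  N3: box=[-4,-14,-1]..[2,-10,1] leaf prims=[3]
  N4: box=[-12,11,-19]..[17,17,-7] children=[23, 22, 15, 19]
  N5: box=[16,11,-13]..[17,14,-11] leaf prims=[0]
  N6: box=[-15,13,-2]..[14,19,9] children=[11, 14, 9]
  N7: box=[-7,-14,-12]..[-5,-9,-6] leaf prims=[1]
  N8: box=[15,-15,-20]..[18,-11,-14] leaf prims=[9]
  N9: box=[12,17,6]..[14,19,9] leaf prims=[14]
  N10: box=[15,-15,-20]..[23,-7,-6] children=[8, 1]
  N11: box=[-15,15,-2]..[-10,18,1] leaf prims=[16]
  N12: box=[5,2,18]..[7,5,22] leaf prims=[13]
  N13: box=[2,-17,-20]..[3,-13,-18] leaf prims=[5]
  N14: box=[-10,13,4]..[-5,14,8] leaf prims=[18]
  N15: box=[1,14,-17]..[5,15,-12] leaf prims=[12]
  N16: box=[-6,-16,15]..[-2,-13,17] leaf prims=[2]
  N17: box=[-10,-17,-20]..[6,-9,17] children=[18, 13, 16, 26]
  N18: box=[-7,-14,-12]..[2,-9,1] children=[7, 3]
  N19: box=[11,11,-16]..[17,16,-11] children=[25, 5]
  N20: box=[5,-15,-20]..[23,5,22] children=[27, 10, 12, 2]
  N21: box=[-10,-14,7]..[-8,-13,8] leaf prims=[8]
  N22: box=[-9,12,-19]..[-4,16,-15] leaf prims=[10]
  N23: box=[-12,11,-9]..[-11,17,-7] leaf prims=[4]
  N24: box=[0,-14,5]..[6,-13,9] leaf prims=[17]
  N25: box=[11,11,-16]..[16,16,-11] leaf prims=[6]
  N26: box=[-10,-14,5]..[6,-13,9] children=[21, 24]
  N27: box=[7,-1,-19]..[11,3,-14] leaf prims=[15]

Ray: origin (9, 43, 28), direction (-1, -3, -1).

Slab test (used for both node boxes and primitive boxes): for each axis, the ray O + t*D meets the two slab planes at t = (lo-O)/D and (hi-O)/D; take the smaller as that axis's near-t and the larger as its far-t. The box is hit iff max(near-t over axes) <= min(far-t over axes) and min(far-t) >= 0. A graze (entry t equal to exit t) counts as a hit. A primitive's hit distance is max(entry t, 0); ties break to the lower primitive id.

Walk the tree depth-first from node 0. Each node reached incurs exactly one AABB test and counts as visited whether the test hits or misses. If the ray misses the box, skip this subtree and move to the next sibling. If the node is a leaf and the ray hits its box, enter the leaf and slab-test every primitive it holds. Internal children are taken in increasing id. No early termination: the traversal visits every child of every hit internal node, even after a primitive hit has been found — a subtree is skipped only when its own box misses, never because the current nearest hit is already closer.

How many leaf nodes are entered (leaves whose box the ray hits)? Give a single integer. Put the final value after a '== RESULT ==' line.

Trace the traversal:
N0 x:[-14,24] y:[8,20] z:[6,48] -> hit [8,20], descend [4, 6, 17, 20]
  N4 x:[-8,21] y:[26/3,32/3] z:[35,47] -> miss, prune
  N6 x:[-5,24] y:[8,10] z:[19,30] -> miss, prune
  N17 x:[3,19] y:[52/3,20] z:[11,48] -> hit [52/3,19], descend [13, 16, 18, 26]
    N13 x:[6,7] y:[56/3,20] z:[46,48] -> miss, prune
    N16 x:[11,15] y:[56/3,59/3] z:[11,13] -> miss, prune
    N18 x:[7,16] y:[52/3,19] z:[27,40] -> miss, prune
    N26 x:[3,19] y:[56/3,19] z:[19,23] -> hit [19,19], descend [21, 24]
      N21 x:[17,19] y:[56/3,19] z:[20,21] -> miss, prune
      N24 x:[3,9] y:[56/3,19] z:[19,23] -> miss, prune
  N20 x:[-14,4] y:[38/3,58/3] z:[6,48] -> miss, prune

11 AABB tests over nodes [0, 4, 6, 17, 13, 16, 18, 26, 21, 24, 20]; 0 leaves entered; closest miss.

== RESULT ==
0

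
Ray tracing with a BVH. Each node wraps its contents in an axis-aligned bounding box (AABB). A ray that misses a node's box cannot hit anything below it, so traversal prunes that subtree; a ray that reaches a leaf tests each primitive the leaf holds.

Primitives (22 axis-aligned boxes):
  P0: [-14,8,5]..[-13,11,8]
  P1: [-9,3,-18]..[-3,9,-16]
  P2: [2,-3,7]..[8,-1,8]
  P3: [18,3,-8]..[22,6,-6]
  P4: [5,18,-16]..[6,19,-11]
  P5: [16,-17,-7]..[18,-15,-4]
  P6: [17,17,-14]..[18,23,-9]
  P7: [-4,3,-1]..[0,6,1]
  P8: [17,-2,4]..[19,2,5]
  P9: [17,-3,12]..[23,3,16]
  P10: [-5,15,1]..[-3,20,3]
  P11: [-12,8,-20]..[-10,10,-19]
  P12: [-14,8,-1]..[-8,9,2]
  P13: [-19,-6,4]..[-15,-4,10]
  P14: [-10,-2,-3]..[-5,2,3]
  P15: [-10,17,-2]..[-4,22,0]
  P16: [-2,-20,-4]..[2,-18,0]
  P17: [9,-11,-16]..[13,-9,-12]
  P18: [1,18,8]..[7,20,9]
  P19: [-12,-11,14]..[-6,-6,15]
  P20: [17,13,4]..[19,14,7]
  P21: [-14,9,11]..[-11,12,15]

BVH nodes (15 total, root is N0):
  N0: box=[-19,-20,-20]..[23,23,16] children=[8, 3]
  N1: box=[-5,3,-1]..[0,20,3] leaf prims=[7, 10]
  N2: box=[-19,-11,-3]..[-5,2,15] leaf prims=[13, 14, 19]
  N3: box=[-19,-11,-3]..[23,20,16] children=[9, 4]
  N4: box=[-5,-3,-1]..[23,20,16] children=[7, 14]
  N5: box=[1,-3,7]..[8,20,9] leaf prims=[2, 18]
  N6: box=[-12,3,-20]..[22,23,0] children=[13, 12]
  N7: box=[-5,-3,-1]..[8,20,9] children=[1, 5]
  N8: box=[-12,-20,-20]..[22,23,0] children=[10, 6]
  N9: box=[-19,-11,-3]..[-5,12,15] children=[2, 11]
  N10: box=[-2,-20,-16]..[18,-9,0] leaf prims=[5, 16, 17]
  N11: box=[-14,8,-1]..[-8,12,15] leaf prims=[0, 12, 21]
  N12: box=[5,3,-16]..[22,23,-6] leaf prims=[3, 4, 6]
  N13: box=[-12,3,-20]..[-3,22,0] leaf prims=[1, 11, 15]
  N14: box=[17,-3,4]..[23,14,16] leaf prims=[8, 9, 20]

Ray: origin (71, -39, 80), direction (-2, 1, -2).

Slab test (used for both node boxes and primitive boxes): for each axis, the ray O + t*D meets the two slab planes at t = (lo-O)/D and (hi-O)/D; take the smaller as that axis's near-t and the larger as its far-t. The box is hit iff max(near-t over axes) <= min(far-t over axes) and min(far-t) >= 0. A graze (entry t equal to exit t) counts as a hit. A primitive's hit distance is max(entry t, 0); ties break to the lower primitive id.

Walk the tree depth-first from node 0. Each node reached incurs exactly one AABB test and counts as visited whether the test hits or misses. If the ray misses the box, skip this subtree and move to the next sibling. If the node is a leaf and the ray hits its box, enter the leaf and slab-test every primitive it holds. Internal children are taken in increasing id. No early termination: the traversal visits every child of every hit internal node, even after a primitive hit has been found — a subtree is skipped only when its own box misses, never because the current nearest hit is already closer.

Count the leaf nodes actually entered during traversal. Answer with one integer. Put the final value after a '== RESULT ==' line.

Trace the traversal:
N0 x:[24,45] y:[19,62] z:[32,50] -> hit [32,45], descend [3, 8]
  N3 x:[24,45] y:[28,59] z:[32,83/2] -> hit [32,83/2], descend [4, 9]
    N4 x:[24,38] y:[36,59] z:[32,81/2] -> hit [36,38], descend [7, 14]
      N7 x:[63/2,38] y:[36,59] z:[71/2,81/2] -> hit [36,38], descend [1, 5]
        N1 x:[71/2,38] y:[42,59] z:[77/2,81/2] -> miss, prune
        N5 x:[63/2,35] y:[36,59] z:[71/2,73/2] -> miss, prune
      N14 x:[24,27] y:[36,53] z:[32,38] -> miss, prune
    N9 x:[38,45] y:[28,51] z:[65/2,83/2] -> hit [38,83/2], descend [2, 11]
      N2 x:[38,45] y:[28,41] z:[65/2,83/2] -> hit [38,41] leaf, test {P13(miss), P14@t=77/2, P19(miss)}
      N11 x:[79/2,85/2] y:[47,51] z:[65/2,81/2] -> miss, prune
  N8 x:[49/2,83/2] y:[19,62] z:[40,50] -> hit [40,83/2], descend [6, 10]
    N6 x:[49/2,83/2] y:[42,62] z:[40,50] -> miss, prune
    N10 x:[53/2,73/2] y:[19,30] z:[40,48] -> miss, prune

13 AABB tests over nodes [0, 3, 4, 7, 1, 5, 14, 9, 2, 11, 8, 6, 10]; 1 leaf entered; closest P14.

== RESULT ==
1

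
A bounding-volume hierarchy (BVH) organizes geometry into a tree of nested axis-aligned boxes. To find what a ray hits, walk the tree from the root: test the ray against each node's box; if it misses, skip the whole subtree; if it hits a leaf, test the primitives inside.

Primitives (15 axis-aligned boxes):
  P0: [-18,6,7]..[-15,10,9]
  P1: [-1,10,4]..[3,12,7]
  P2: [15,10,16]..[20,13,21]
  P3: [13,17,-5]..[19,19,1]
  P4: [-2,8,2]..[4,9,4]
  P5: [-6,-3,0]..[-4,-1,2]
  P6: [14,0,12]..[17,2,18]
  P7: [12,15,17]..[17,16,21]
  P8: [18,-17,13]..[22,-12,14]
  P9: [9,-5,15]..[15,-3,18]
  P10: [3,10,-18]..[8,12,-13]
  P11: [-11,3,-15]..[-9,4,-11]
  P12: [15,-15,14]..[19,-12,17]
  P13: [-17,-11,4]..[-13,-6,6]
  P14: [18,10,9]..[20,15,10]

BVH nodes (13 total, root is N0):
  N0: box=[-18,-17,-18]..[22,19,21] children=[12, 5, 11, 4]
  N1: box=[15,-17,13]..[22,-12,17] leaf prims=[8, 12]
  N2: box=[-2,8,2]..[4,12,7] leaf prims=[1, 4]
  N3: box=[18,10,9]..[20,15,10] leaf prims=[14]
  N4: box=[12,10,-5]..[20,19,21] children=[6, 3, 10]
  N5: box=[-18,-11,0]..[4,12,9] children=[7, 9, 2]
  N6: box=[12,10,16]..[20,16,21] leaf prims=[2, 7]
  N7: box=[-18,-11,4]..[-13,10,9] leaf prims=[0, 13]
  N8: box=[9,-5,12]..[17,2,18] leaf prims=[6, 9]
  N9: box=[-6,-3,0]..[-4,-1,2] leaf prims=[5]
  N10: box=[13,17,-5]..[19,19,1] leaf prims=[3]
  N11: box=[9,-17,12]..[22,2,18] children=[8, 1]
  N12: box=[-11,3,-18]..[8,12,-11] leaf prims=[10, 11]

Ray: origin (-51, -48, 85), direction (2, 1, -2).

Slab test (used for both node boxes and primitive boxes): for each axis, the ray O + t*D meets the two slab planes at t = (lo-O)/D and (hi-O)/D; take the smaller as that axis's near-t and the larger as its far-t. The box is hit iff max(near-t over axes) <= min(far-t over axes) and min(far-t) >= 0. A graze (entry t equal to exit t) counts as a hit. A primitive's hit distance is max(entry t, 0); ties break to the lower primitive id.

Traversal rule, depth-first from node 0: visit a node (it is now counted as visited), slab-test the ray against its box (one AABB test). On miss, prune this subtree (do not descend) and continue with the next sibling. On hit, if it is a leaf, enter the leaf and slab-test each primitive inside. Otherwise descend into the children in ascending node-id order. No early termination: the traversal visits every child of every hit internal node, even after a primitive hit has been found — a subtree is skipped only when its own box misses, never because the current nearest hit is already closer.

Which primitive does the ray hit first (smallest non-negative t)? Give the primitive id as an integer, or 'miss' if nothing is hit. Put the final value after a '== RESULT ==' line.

Traverse from the root:
N0 x:[33/2,73/2] y:[31,67] z:[32,103/2] -> hit [32,73/2], descend [4, 5, 11, 12]
  N4 x:[63/2,71/2] y:[58,67] z:[32,45] -> miss, prune
  N5 x:[33/2,55/2] y:[37,60] z:[38,85/2] -> miss, prune
  N11 x:[30,73/2] y:[31,50] z:[67/2,73/2] -> hit [67/2,73/2], descend [1, 8]
    N1 x:[33,73/2] y:[31,36] z:[34,36] -> hit [34,36] leaf, test {P8@t=71/2, P12@t=34}
    N8 x:[30,34] y:[43,50] z:[67/2,73/2] -> miss, prune
  N12 x:[20,59/2] y:[51,60] z:[48,103/2] -> miss, prune

order=[0, 4, 5, 11, 1, 8, 12]  |boxes|=7  |leaves|=1  hit=P12

== RESULT ==
12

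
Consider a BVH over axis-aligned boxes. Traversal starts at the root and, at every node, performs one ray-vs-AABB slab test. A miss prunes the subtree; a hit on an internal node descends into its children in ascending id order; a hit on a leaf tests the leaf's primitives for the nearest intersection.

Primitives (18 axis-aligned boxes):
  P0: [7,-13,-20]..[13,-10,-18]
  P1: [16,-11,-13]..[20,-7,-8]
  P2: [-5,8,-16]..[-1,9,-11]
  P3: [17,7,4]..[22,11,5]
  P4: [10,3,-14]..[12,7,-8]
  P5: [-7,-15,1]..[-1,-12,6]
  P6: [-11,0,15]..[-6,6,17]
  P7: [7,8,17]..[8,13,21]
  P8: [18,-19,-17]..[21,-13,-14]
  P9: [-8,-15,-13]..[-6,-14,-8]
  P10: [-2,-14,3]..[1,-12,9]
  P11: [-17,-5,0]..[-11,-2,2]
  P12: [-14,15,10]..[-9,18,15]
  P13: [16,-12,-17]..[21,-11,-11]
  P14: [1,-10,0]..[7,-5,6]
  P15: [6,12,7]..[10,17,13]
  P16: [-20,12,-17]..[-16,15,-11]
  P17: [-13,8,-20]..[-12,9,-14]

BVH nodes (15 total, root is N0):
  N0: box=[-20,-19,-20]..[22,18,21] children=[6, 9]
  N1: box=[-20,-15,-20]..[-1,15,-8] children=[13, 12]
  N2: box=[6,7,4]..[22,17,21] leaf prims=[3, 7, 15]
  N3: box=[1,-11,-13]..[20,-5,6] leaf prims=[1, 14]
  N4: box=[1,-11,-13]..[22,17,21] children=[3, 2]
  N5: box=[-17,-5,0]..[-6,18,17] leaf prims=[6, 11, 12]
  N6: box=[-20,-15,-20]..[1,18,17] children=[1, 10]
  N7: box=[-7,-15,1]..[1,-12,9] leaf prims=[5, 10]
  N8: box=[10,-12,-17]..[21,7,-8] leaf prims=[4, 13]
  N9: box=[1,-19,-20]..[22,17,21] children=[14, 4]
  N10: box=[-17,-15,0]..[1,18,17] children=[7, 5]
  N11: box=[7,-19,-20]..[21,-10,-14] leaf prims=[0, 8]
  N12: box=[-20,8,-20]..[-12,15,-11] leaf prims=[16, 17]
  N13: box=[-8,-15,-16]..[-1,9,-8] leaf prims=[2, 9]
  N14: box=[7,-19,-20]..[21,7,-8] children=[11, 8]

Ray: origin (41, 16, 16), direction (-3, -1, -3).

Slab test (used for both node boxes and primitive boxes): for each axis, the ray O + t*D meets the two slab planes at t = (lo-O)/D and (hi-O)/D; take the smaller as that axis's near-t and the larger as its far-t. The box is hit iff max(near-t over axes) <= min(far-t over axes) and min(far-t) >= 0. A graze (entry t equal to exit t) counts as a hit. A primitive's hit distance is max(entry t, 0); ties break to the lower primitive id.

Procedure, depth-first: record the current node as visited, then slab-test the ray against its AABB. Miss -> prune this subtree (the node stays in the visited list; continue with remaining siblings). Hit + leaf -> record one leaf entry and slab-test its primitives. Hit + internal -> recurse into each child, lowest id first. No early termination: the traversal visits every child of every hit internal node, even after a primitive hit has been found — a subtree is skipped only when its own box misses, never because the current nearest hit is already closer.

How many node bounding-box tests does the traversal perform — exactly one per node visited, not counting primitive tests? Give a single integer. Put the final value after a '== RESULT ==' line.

Walk:
N0 x:[19/3,61/3] y:[-2,35] z:[-5/3,12] -> hit [19/3,12], descend [6, 9]
  N6 x:[40/3,61/3] y:[-2,31] z:[-1/3,12] -> miss, prune
  N9 x:[19/3,40/3] y:[-1,35] z:[-5/3,12] -> hit [19/3,12], descend [4, 14]
    N4 x:[19/3,40/3] y:[-1,27] z:[-5/3,29/3] -> hit [19/3,29/3], descend [2, 3]
      N2 x:[19/3,35/3] y:[-1,9] z:[-5/3,4] -> miss, prune
      N3 x:[7,40/3] y:[21,27] z:[10/3,29/3] -> miss, prune
    N14 x:[20/3,34/3] y:[9,35] z:[8,12] -> hit [9,34/3], descend [8, 11]
      N8 x:[20/3,31/3] y:[9,28] z:[8,11] -> hit [9,31/3] leaf, test {P4@t=29/3, P13(miss)}
      N11 x:[20/3,34/3] y:[26,35] z:[10,12] -> miss, prune

order=[0, 6, 9, 4, 2, 3, 14, 8, 11]  |boxes|=9  |leaves|=1  hit=P4

== RESULT ==
9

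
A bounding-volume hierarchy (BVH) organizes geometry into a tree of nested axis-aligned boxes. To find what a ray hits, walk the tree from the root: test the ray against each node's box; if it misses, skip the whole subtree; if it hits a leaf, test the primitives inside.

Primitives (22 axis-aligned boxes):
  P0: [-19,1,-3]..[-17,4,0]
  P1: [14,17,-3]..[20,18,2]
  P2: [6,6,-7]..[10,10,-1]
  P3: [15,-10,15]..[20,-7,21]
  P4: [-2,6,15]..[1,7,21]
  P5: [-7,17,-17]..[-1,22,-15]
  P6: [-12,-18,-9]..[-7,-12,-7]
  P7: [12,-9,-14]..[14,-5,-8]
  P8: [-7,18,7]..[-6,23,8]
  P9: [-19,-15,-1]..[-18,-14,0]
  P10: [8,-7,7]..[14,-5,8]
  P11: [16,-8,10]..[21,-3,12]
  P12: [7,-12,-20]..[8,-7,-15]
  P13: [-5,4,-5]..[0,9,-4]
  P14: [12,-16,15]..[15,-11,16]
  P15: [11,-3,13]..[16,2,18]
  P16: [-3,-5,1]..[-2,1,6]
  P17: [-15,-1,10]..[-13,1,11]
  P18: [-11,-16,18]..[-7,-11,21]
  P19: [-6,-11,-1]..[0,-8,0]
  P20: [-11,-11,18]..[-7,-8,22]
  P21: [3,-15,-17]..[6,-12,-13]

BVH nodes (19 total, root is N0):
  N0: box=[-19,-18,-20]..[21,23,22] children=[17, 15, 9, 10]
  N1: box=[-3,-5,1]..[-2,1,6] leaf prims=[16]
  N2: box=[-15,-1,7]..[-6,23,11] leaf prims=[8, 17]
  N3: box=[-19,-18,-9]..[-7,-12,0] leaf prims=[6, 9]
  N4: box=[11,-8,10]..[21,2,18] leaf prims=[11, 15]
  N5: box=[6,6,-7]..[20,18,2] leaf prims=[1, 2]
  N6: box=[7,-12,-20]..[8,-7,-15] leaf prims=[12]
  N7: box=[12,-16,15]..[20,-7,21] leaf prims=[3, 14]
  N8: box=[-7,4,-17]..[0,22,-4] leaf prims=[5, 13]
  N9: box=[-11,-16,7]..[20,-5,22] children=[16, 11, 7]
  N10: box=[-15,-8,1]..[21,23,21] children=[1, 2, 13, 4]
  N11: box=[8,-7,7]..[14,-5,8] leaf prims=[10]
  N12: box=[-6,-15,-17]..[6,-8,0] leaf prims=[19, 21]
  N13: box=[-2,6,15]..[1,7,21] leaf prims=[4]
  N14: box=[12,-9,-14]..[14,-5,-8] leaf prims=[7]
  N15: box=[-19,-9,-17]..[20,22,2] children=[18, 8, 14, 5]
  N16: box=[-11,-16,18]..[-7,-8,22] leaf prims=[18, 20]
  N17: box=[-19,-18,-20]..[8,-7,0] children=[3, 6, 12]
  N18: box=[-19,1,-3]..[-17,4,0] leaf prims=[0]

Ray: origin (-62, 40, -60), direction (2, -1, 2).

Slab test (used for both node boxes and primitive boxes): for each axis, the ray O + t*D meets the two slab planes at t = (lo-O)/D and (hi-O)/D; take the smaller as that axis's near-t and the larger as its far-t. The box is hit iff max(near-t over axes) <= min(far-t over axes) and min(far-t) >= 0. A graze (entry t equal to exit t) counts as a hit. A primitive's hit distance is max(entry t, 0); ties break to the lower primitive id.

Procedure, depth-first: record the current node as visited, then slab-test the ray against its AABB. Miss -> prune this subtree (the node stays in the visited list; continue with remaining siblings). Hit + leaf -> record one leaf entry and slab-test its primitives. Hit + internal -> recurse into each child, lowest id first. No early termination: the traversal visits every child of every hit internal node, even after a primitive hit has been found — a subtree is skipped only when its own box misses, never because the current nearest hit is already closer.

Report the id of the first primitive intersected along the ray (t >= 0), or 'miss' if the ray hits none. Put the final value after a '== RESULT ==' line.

Traverse from the root:
N0 x:[43/2,83/2] y:[17,58] z:[20,41] -> hit [43/2,41], descend [9, 10, 15, 17]
  N9 x:[51/2,41] y:[45,56] z:[67/2,41] -> miss, prune
  N10 x:[47/2,83/2] y:[17,48] z:[61/2,81/2] -> hit [61/2,81/2], descend [1, 2, 4, 13]
    N1 x:[59/2,30] y:[39,45] z:[61/2,33] -> miss, prune
    N2 x:[47/2,28] y:[17,41] z:[67/2,71/2] -> miss, prune
    N4 x:[73/2,83/2] y:[38,48] z:[35,39] -> hit [38,39] leaf, test {P11(miss), P15@t=38}
    N13 x:[30,63/2] y:[33,34] z:[75/2,81/2] -> miss, prune
  N15 x:[43/2,41] y:[18,49] z:[43/2,31] -> hit [43/2,31], descend [5, 8, 14, 18]
    N5 x:[34,41] y:[22,34] z:[53/2,31] -> miss, prune
    N8 x:[55/2,31] y:[18,36] z:[43/2,28] -> hit [55/2,28] leaf, test {P5(miss), P13(miss)}
    N14 x:[37,38] y:[45,49] z:[23,26] -> miss, prune
    N18 x:[43/2,45/2] y:[36,39] z:[57/2,30] -> miss, prune
  N17 x:[43/2,35] y:[47,58] z:[20,30] -> miss, prune

Visited [0, 9, 10, 1, 2, 4, 13, 15, 5, 8, 14, 18, 17]. Tests: 13 box, 2 leaf. Nearest: P15.

== RESULT ==
15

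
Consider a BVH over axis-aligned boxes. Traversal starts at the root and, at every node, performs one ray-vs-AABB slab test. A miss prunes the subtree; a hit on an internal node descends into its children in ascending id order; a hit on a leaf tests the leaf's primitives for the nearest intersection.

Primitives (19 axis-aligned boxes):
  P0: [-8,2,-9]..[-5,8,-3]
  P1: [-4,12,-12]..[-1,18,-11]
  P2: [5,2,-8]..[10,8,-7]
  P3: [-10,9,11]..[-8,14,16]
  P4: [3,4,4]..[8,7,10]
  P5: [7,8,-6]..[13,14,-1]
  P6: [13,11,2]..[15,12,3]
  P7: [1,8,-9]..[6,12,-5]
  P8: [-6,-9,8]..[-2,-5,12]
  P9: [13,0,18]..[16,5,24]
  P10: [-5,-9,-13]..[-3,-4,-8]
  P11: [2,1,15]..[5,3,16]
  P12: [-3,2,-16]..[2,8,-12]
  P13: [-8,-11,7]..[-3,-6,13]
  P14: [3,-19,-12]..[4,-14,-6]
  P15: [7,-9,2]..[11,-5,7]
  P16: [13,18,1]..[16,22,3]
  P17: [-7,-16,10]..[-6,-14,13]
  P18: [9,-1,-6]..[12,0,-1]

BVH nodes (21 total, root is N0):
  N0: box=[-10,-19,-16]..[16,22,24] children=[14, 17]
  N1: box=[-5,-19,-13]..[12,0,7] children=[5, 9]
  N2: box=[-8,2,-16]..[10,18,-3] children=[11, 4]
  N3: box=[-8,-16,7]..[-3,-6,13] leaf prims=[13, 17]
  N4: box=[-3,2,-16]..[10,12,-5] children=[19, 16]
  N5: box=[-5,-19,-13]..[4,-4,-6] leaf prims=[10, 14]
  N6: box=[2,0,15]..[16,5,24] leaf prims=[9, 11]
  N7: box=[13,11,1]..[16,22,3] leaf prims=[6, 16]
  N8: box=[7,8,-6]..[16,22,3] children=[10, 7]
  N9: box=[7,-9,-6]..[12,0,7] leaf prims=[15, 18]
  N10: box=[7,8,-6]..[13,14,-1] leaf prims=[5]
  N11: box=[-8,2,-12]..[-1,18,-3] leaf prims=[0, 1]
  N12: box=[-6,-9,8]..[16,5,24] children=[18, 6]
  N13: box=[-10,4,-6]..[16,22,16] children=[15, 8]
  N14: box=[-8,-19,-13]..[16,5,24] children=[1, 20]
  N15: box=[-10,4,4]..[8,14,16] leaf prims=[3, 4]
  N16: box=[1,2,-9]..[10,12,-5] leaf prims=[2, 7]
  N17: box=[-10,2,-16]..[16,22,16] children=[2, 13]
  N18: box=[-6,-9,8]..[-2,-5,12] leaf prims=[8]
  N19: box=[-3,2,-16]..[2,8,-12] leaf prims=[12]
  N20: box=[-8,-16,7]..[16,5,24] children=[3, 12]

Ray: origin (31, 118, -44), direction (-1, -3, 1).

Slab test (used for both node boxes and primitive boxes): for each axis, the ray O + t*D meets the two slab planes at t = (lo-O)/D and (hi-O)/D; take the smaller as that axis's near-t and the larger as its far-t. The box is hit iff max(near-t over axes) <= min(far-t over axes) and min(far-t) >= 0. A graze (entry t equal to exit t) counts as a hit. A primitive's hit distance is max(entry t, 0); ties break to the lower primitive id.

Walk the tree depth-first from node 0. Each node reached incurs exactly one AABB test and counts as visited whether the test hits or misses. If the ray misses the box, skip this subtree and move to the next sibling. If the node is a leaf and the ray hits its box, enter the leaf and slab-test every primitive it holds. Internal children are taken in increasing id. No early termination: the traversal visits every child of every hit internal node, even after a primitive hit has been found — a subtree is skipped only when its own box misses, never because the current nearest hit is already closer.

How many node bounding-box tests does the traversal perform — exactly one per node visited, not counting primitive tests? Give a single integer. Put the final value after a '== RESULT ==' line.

Walk:
N0 x:[15,41] y:[32,137/3] z:[28,68] -> hit [32,41], descend [14, 17]
  N14 x:[15,39] y:[113/3,137/3] z:[31,68] -> hit [113/3,39], descend [1, 20]
    N1 x:[19,36] y:[118/3,137/3] z:[31,51] -> miss, prune
    N20 x:[15,39] y:[113/3,134/3] z:[51,68] -> miss, prune
  N17 x:[15,41] y:[32,116/3] z:[28,60] -> hit [32,116/3], descend [2, 13]
    N2 x:[21,39] y:[100/3,116/3] z:[28,41] -> hit [100/3,116/3], descend [4, 11]
      N4 x:[21,34] y:[106/3,116/3] z:[28,39] -> miss, prune
      N11 x:[32,39] y:[100/3,116/3] z:[32,41] -> hit [100/3,116/3] leaf, test {P0@t=110/3, P1(miss)}
    N13 x:[15,41] y:[32,38] z:[38,60] -> hit [38,38], descend [8, 15]
      N8 x:[15,24] y:[32,110/3] z:[38,47] -> miss, prune
      N15 x:[23,41] y:[104/3,38] z:[48,60] -> miss, prune

Summary -> nodes [0, 14, 1, 20, 17, 2, 4, 11, 13, 8, 15]; box-tests=11; leaf-entries=1; first=P0

== RESULT ==
11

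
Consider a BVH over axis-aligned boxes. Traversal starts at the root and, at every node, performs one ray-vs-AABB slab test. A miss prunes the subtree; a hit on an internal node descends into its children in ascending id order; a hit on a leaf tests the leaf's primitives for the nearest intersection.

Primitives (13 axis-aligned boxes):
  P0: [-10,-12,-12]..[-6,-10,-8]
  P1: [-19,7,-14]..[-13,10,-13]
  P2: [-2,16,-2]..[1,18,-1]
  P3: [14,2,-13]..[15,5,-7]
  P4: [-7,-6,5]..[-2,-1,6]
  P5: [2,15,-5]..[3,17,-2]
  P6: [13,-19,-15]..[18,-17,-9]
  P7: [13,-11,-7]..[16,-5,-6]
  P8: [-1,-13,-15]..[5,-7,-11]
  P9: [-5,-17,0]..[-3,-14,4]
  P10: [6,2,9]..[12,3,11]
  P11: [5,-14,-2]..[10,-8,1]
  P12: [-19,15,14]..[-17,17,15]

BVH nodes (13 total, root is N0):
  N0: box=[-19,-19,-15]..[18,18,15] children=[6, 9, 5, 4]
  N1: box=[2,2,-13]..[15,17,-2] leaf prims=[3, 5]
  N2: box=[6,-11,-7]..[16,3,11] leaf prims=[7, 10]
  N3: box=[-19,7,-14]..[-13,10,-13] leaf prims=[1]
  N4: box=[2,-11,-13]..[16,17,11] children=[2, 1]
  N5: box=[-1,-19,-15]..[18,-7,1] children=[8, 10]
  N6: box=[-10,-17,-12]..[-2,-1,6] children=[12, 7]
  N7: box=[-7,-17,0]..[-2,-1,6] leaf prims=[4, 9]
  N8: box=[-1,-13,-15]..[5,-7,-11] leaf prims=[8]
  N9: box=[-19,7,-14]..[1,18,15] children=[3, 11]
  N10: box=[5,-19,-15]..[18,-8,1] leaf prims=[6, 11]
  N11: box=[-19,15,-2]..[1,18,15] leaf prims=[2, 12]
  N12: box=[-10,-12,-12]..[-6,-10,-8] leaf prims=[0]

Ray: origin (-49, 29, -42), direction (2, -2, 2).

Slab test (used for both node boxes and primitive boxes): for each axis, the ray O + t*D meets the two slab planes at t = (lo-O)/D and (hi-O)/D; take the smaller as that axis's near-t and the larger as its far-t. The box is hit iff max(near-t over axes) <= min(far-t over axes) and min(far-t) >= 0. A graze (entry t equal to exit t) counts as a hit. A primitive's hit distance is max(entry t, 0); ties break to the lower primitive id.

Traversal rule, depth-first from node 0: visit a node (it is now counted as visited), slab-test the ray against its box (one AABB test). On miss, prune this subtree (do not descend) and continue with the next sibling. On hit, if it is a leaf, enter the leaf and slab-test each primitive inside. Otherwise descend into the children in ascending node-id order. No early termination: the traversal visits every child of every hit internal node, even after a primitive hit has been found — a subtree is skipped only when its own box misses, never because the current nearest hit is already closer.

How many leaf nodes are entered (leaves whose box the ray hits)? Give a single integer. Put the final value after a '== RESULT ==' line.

Walk:
N0 x:[15,67/2] y:[11/2,24] z:[27/2,57/2] -> hit [15,24], descend [4, 5, 6, 9]
  N4 x:[51/2,65/2] y:[6,20] z:[29/2,53/2] -> miss, prune
  N5 x:[24,67/2] y:[18,24] z:[27/2,43/2] -> miss, prune
  N6 x:[39/2,47/2] y:[15,23] z:[15,24] -> hit [39/2,23], descend [7, 12]
    N7 x:[21,47/2] y:[15,23] z:[21,24] -> hit [21,23] leaf, test {P4(miss), P9@t=22}
    N12 x:[39/2,43/2] y:[39/2,41/2] z:[15,17] -> miss, prune
  N9 x:[15,25] y:[11/2,11] z:[14,57/2] -> miss, prune

7 AABB tests over nodes [0, 4, 5, 6, 7, 12, 9]; 1 leaf entered; closest P9.

== RESULT ==
1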